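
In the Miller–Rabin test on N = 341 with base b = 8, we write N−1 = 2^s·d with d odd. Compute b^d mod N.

341 − 1 = 340 = 2^2 · 85, so d = 85.
8^1 ≡ 8 (mod 341)
8^2 ≡ 8^2 = 64 ≡ 64 (mod 341)
8^4 ≡ 64^2 = 4096 ≡ 4 (mod 341)
8^8 ≡ 4^2 = 16 ≡ 16 (mod 341)
8^16 ≡ 16^2 = 256 ≡ 256 (mod 341)
8^32 ≡ 256^2 = 65536 ≡ 64 (mod 341)
8^64 ≡ 64^2 = 4096 ≡ 4 (mod 341)
85 = 64 + 16 + 4 + 1 in binary powers of 2.
So 8^85 ≡ 4 · 256 · 4 · 8 ≡ 32 (mod 341).
Squaring chain: 32 → 1; never reaches −1, so base 8 is a Miller–Rabin witness that 341 is composite.

32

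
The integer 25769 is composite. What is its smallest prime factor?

73

25769 is odd.
Digit sum 29, not divisible by 3.
Ends in 9: not divisible by 5.
7: 25769 = 7·3681 + 2
11: 25769 = 11·2342 + 7
13: 25769 = 13·1982 + 3
17: 25769 = 17·1515 + 14
19: 25769 = 19·1356 + 5
23: 25769 = 23·1120 + 9
29: 25769 = 29·888 + 17
31: 25769 = 31·831 + 8
37: 25769 = 37·696 + 17
41: 25769 = 41·628 + 21
43: 25769 = 43·599 + 12
47: 25769 = 47·548 + 13
53: 25769 = 53·486 + 11
59: 25769 = 59·436 + 45
61: 25769 = 61·422 + 27
67: 25769 = 67·384 + 41
71: 25769 = 71·362 + 67
73: 25769 = 73·353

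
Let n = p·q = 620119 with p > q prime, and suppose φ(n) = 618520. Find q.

φ(n) = (p−1)(q−1) = n − (p+q) + 1, so p + q = 620119 − 618520 + 1 = 1600.
p and q are the roots of t² − 1600t + 620119 = 0.
Discriminant: 1600² − 4·620119 = 2560000 − 2480476 = 79524; √79524 = 282.
q = (1600 − 282)/2 = 659, p = (1600 + 282)/2 = 941.
Check: 659 · 941 = 620119.

659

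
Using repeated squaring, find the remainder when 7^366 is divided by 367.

1

7^1 ≡ 7 (mod 367)
7^2 ≡ 7^2 = 49 ≡ 49 (mod 367)
7^4 ≡ 49^2 = 2401 ≡ 199 (mod 367)
7^8 ≡ 199^2 = 39601 ≡ 332 (mod 367)
7^16 ≡ 332^2 = 110224 ≡ 124 (mod 367)
7^32 ≡ 124^2 = 15376 ≡ 329 (mod 367)
7^64 ≡ 329^2 = 108241 ≡ 343 (mod 367)
7^128 ≡ 343^2 = 117649 ≡ 209 (mod 367)
7^256 ≡ 209^2 = 43681 ≡ 8 (mod 367)
366 = 256 + 64 + 32 + 8 + 4 + 2 in binary powers of 2.
So 7^366 ≡ 8 · 343 · 329 · 332 · 199 · 49 ≡ 1 (mod 367).
Since the result is 1, base 7 gives no evidence that 367 is composite.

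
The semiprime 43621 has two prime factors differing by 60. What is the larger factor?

241

Since p = q + 60, we have 43621 = q(q + 60), so q² + 60q − 43621 = 0.
Discriminant: 60² + 4·43621 = 3600 + 174484 = 178084; √178084 = 422.
q = (−60 + 422)/2 = 181, and p = q + 60 = 241.
Check: 181 · 241 = 43621.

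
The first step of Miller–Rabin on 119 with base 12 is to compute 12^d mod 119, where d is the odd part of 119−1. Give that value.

119 − 1 = 118 = 2^1 · 59, so d = 59.
12^1 ≡ 12 (mod 119)
12^2 ≡ 12^2 = 144 ≡ 25 (mod 119)
12^4 ≡ 25^2 = 625 ≡ 30 (mod 119)
12^8 ≡ 30^2 = 900 ≡ 67 (mod 119)
12^16 ≡ 67^2 = 4489 ≡ 86 (mod 119)
12^32 ≡ 86^2 = 7396 ≡ 18 (mod 119)
59 = 32 + 16 + 8 + 2 + 1 in binary powers of 2.
So 12^59 ≡ 18 · 86 · 67 · 25 · 12 ≡ 108 (mod 119).
Squaring chain: 108; never reaches −1, so base 12 is a Miller–Rabin witness that 119 is composite.

108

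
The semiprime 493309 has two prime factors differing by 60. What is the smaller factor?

Since p = q + 60, we have 493309 = q(q + 60), so q² + 60q − 493309 = 0.
Discriminant: 60² + 4·493309 = 3600 + 1973236 = 1976836; √1976836 = 1406.
q = (−60 + 1406)/2 = 673, and p = q + 60 = 733.
Check: 673 · 733 = 493309.

673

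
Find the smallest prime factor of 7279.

29

7279 is odd.
Digit sum 25, not divisible by 3.
Ends in 9: not divisible by 5.
7: 7279 = 7·1039 + 6
11: 7279 = 11·661 + 8
13: 7279 = 13·559 + 12
17: 7279 = 17·428 + 3
19: 7279 = 19·383 + 2
23: 7279 = 23·316 + 11
29: 7279 = 29·251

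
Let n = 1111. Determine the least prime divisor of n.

11

1111 is odd.
Digit sum 4, not divisible by 3.
Ends in 1: not divisible by 5.
7: 1111 = 7·158 + 5
11: 1111 = 11·101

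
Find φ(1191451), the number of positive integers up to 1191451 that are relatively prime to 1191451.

Factor: 1191451 = 71 · 97 · 173.
φ(1191451) = (71−1) · (97−1) · (173−1) = 70 · 96 · 172 = 1155840.

1155840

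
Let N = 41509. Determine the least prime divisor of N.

41509 is odd.
Digit sum 19, not divisible by 3.
Ends in 9: not divisible by 5.
7: 41509 = 7·5929 + 6
11: 41509 = 11·3773 + 6
13: 41509 = 13·3193

13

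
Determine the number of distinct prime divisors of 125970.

6

125970 = 2 · 62985
62985 = 3 · 20995
20995 = 5 · 4199
4199 = 13 · 323
323 = 17 · 19
125970 = 2 · 3 · 5 · 13 · 17 · 19, which has 6 distinct prime factors.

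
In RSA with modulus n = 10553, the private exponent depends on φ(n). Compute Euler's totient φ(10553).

Factor: 10553 = 61 · 173.
φ(10553) = (61−1) · (173−1) = 60 · 172 = 10320.

10320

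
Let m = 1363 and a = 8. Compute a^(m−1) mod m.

8^1 ≡ 8 (mod 1363)
8^2 ≡ 8^2 = 64 ≡ 64 (mod 1363)
8^4 ≡ 64^2 = 4096 ≡ 7 (mod 1363)
8^8 ≡ 7^2 = 49 ≡ 49 (mod 1363)
8^16 ≡ 49^2 = 2401 ≡ 1038 (mod 1363)
8^32 ≡ 1038^2 = 1077444 ≡ 674 (mod 1363)
8^64 ≡ 674^2 = 454276 ≡ 397 (mod 1363)
8^128 ≡ 397^2 = 157609 ≡ 864 (mod 1363)
8^256 ≡ 864^2 = 746496 ≡ 935 (mod 1363)
8^512 ≡ 935^2 = 874225 ≡ 542 (mod 1363)
8^1024 ≡ 542^2 = 293764 ≡ 719 (mod 1363)
1362 = 1024 + 256 + 64 + 16 + 2 in binary powers of 2.
So 8^1362 ≡ 719 · 935 · 397 · 1038 · 64 ≡ 573 (mod 1363).
Since 573 ≠ 1, base 8 is a Fermat witness: 1363 is composite.

573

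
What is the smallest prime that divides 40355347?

40355347 is odd.
Digit sum 31, not divisible by 3.
Ends in 7: not divisible by 5.
7: 40355347 = 7·5765049 + 4
11: 40355347 = 11·3668667 + 10
13: 40355347 = 13·3104257 + 6
17: 40355347 = 17·2373843 + 16
19: 40355347 = 19·2123965 + 12
23: 40355347 = 23·1754580 + 7
29: 40355347 = 29·1391563 + 20
31: 40355347 = 31·1301785 + 12
37: 40355347 = 37·1090685 + 2
41: 40355347 = 41·984276 + 31
43: 40355347 = 43·938496 + 19
47: 40355347 = 47·858624 + 19
53: 40355347 = 53·761421 + 34
59: 40355347 = 59·683988 + 55
61: 40355347 = 61·661563 + 4
67: 40355347 = 67·602318 + 41
71: 40355347 = 71·568385 + 12
73: 40355347 = 73·552812 + 71
79: 40355347 = 79·510827 + 14
83: 40355347 = 83·486209

83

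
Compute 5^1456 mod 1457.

36

5^1 ≡ 5 (mod 1457)
5^2 ≡ 5^2 = 25 ≡ 25 (mod 1457)
5^4 ≡ 25^2 = 625 ≡ 625 (mod 1457)
5^8 ≡ 625^2 = 390625 ≡ 149 (mod 1457)
5^16 ≡ 149^2 = 22201 ≡ 346 (mod 1457)
5^32 ≡ 346^2 = 119716 ≡ 242 (mod 1457)
5^64 ≡ 242^2 = 58564 ≡ 284 (mod 1457)
5^128 ≡ 284^2 = 80656 ≡ 521 (mod 1457)
5^256 ≡ 521^2 = 271441 ≡ 439 (mod 1457)
5^512 ≡ 439^2 = 192721 ≡ 397 (mod 1457)
5^1024 ≡ 397^2 = 157609 ≡ 253 (mod 1457)
1456 = 1024 + 256 + 128 + 32 + 16 in binary powers of 2.
So 5^1456 ≡ 253 · 439 · 521 · 242 · 346 ≡ 36 (mod 1457).
Since 36 ≠ 1, base 5 is a Fermat witness: 1457 is composite.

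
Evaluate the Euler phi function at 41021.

36288

Factor: 41021 = 17 · 19 · 127.
φ(41021) = (17−1) · (19−1) · (127−1) = 16 · 18 · 126 = 36288.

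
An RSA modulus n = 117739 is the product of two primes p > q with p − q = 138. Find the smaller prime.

281

Since p = q + 138, we have 117739 = q(q + 138), so q² + 138q − 117739 = 0.
Discriminant: 138² + 4·117739 = 19044 + 470956 = 490000; √490000 = 700.
q = (−138 + 700)/2 = 281, and p = q + 138 = 419.
Check: 281 · 419 = 117739.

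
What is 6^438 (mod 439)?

6^1 ≡ 6 (mod 439)
6^2 ≡ 6^2 = 36 ≡ 36 (mod 439)
6^4 ≡ 36^2 = 1296 ≡ 418 (mod 439)
6^8 ≡ 418^2 = 174724 ≡ 2 (mod 439)
6^16 ≡ 2^2 = 4 ≡ 4 (mod 439)
6^32 ≡ 4^2 = 16 ≡ 16 (mod 439)
6^64 ≡ 16^2 = 256 ≡ 256 (mod 439)
6^128 ≡ 256^2 = 65536 ≡ 125 (mod 439)
6^256 ≡ 125^2 = 15625 ≡ 260 (mod 439)
438 = 256 + 128 + 32 + 16 + 4 + 2 in binary powers of 2.
So 6^438 ≡ 260 · 125 · 16 · 4 · 418 · 36 ≡ 1 (mod 439).
Since the result is 1, base 6 gives no evidence that 439 is composite.

1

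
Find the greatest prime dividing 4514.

4514 = 2 · 2257
2257 = 37 · 61
61 is prime.
So 4514 = 2 · 37 · 61; the largest prime factor is 61.

61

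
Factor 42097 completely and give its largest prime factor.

42097 = 11 · 3827
3827 = 43 · 89
89 is prime.
So 42097 = 11 · 43 · 89; the largest prime factor is 89.

89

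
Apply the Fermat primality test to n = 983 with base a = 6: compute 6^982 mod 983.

6^1 ≡ 6 (mod 983)
6^2 ≡ 6^2 = 36 ≡ 36 (mod 983)
6^4 ≡ 36^2 = 1296 ≡ 313 (mod 983)
6^8 ≡ 313^2 = 97969 ≡ 652 (mod 983)
6^16 ≡ 652^2 = 425104 ≡ 448 (mod 983)
6^32 ≡ 448^2 = 200704 ≡ 172 (mod 983)
6^64 ≡ 172^2 = 29584 ≡ 94 (mod 983)
6^128 ≡ 94^2 = 8836 ≡ 972 (mod 983)
6^256 ≡ 972^2 = 944784 ≡ 121 (mod 983)
6^512 ≡ 121^2 = 14641 ≡ 879 (mod 983)
982 = 512 + 256 + 128 + 64 + 16 + 4 + 2 in binary powers of 2.
So 6^982 ≡ 879 · 121 · 972 · 94 · 448 · 313 · 36 ≡ 1 (mod 983).
Since the result is 1, base 6 gives no evidence that 983 is composite.

1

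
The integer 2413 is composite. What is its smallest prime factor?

19

2413 is odd.
Digit sum 10, not divisible by 3.
Ends in 3: not divisible by 5.
7: 2413 = 7·344 + 5
11: 2413 = 11·219 + 4
13: 2413 = 13·185 + 8
17: 2413 = 17·141 + 16
19: 2413 = 19·127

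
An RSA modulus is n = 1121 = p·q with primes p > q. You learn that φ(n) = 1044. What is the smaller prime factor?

19

φ(n) = (p−1)(q−1) = n − (p+q) + 1, so p + q = 1121 − 1044 + 1 = 78.
p and q are the roots of t² − 78t + 1121 = 0.
Discriminant: 78² − 4·1121 = 6084 − 4484 = 1600; √1600 = 40.
q = (78 − 40)/2 = 19, p = (78 + 40)/2 = 59.
Check: 19 · 59 = 1121.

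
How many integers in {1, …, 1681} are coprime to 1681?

1640

Factor: 1681 = 41^2.
φ(1681) = 41^1·(41−1) = 1640.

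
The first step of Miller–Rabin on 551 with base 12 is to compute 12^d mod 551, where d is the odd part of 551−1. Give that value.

551 − 1 = 550 = 2^1 · 275, so d = 275.
12^1 ≡ 12 (mod 551)
12^2 ≡ 12^2 = 144 ≡ 144 (mod 551)
12^4 ≡ 144^2 = 20736 ≡ 349 (mod 551)
12^8 ≡ 349^2 = 121801 ≡ 30 (mod 551)
12^16 ≡ 30^2 = 900 ≡ 349 (mod 551)
12^32 ≡ 349^2 = 121801 ≡ 30 (mod 551)
12^64 ≡ 30^2 = 900 ≡ 349 (mod 551)
12^128 ≡ 349^2 = 121801 ≡ 30 (mod 551)
12^256 ≡ 30^2 = 900 ≡ 349 (mod 551)
275 = 256 + 16 + 2 + 1 in binary powers of 2.
So 12^275 ≡ 349 · 349 · 144 · 12 ≡ 46 (mod 551).
Squaring chain: 46; never reaches −1, so base 12 is a Miller–Rabin witness that 551 is composite.

46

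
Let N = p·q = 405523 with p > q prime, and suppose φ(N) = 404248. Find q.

φ(n) = (p−1)(q−1) = n − (p+q) + 1, so p + q = 405523 − 404248 + 1 = 1276.
p and q are the roots of t² − 1276t + 405523 = 0.
Discriminant: 1276² − 4·405523 = 1628176 − 1622092 = 6084; √6084 = 78.
q = (1276 − 78)/2 = 599, p = (1276 + 78)/2 = 677.
Check: 599 · 677 = 405523.

599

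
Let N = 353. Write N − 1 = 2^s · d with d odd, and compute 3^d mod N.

294

353 − 1 = 352 = 2^5 · 11, so d = 11.
3^1 ≡ 3 (mod 353)
3^2 ≡ 3^2 = 9 ≡ 9 (mod 353)
3^4 ≡ 9^2 = 81 ≡ 81 (mod 353)
3^8 ≡ 81^2 = 6561 ≡ 207 (mod 353)
11 = 8 + 2 + 1 in binary powers of 2.
So 3^11 ≡ 207 · 9 · 3 ≡ 294 (mod 353).
Squaring chain: 294 → 304 → 283 → 311 → 352; reaches −1, so base 3 does not prove 353 composite.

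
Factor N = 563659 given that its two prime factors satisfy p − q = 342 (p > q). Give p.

Since p = q + 342, we have 563659 = q(q + 342), so q² + 342q − 563659 = 0.
Discriminant: 342² + 4·563659 = 116964 + 2254636 = 2371600; √2371600 = 1540.
q = (−342 + 1540)/2 = 599, and p = q + 342 = 941.
Check: 599 · 941 = 563659.

941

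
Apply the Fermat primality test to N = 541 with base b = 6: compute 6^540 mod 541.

6^1 ≡ 6 (mod 541)
6^2 ≡ 6^2 = 36 ≡ 36 (mod 541)
6^4 ≡ 36^2 = 1296 ≡ 214 (mod 541)
6^8 ≡ 214^2 = 45796 ≡ 352 (mod 541)
6^16 ≡ 352^2 = 123904 ≡ 15 (mod 541)
6^32 ≡ 15^2 = 225 ≡ 225 (mod 541)
6^64 ≡ 225^2 = 50625 ≡ 312 (mod 541)
6^128 ≡ 312^2 = 97344 ≡ 505 (mod 541)
6^256 ≡ 505^2 = 255025 ≡ 214 (mod 541)
6^512 ≡ 214^2 = 45796 ≡ 352 (mod 541)
540 = 512 + 16 + 8 + 4 in binary powers of 2.
So 6^540 ≡ 352 · 15 · 352 · 214 ≡ 1 (mod 541).
Since the result is 1, base 6 gives no evidence that 541 is composite.

1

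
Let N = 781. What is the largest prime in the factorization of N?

71

781 = 11 · 71
71 is prime.
So 781 = 11 · 71; the largest prime factor is 71.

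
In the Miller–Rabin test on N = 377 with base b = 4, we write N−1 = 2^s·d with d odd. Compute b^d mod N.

377 − 1 = 376 = 2^3 · 47, so d = 47.
4^1 ≡ 4 (mod 377)
4^2 ≡ 4^2 = 16 ≡ 16 (mod 377)
4^4 ≡ 16^2 = 256 ≡ 256 (mod 377)
4^8 ≡ 256^2 = 65536 ≡ 315 (mod 377)
4^16 ≡ 315^2 = 99225 ≡ 74 (mod 377)
4^32 ≡ 74^2 = 5476 ≡ 198 (mod 377)
47 = 32 + 8 + 4 + 2 + 1 in binary powers of 2.
So 4^47 ≡ 198 · 315 · 256 · 16 · 4 ≡ 270 (mod 377).
Squaring chain: 270 → 139 → 94; never reaches −1, so base 4 is a Miller–Rabin witness that 377 is composite.

270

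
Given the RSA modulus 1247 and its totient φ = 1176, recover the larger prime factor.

φ(n) = (p−1)(q−1) = n − (p+q) + 1, so p + q = 1247 − 1176 + 1 = 72.
p and q are the roots of t² − 72t + 1247 = 0.
Discriminant: 72² − 4·1247 = 5184 − 4988 = 196; √196 = 14.
q = (72 − 14)/2 = 29, p = (72 + 14)/2 = 43.
Check: 29 · 43 = 1247.

43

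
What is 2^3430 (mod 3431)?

2922

2^1 ≡ 2 (mod 3431)
2^2 ≡ 2^2 = 4 ≡ 4 (mod 3431)
2^4 ≡ 4^2 = 16 ≡ 16 (mod 3431)
2^8 ≡ 16^2 = 256 ≡ 256 (mod 3431)
2^16 ≡ 256^2 = 65536 ≡ 347 (mod 3431)
2^32 ≡ 347^2 = 120409 ≡ 324 (mod 3431)
2^64 ≡ 324^2 = 104976 ≡ 2046 (mod 3431)
2^128 ≡ 2046^2 = 4186116 ≡ 296 (mod 3431)
2^256 ≡ 296^2 = 87616 ≡ 1841 (mod 3431)
2^512 ≡ 1841^2 = 3389281 ≡ 2884 (mod 3431)
2^1024 ≡ 2884^2 = 8317456 ≡ 712 (mod 3431)
2^2048 ≡ 712^2 = 506944 ≡ 2587 (mod 3431)
3430 = 2048 + 1024 + 256 + 64 + 32 + 4 + 2 in binary powers of 2.
So 2^3430 ≡ 2587 · 712 · 1841 · 2046 · 324 · 16 · 4 ≡ 2922 (mod 3431).
Since 2922 ≠ 1, base 2 is a Fermat witness: 3431 is composite.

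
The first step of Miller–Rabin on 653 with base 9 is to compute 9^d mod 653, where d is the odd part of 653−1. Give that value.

652

653 − 1 = 652 = 2^2 · 163, so d = 163.
9^1 ≡ 9 (mod 653)
9^2 ≡ 9^2 = 81 ≡ 81 (mod 653)
9^4 ≡ 81^2 = 6561 ≡ 31 (mod 653)
9^8 ≡ 31^2 = 961 ≡ 308 (mod 653)
9^16 ≡ 308^2 = 94864 ≡ 179 (mod 653)
9^32 ≡ 179^2 = 32041 ≡ 44 (mod 653)
9^64 ≡ 44^2 = 1936 ≡ 630 (mod 653)
9^128 ≡ 630^2 = 396900 ≡ 529 (mod 653)
163 = 128 + 32 + 2 + 1 in binary powers of 2.
So 9^163 ≡ 529 · 44 · 81 · 9 ≡ 652 (mod 653).
Since 9^d ≡ 652 (mod 653), base 9 does not prove 653 composite.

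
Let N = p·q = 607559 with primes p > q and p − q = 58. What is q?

751

Since p = q + 58, we have 607559 = q(q + 58), so q² + 58q − 607559 = 0.
Discriminant: 58² + 4·607559 = 3364 + 2430236 = 2433600; √2433600 = 1560.
q = (−58 + 1560)/2 = 751, and p = q + 58 = 809.
Check: 751 · 809 = 607559.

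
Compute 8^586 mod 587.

8^1 ≡ 8 (mod 587)
8^2 ≡ 8^2 = 64 ≡ 64 (mod 587)
8^4 ≡ 64^2 = 4096 ≡ 574 (mod 587)
8^8 ≡ 574^2 = 329476 ≡ 169 (mod 587)
8^16 ≡ 169^2 = 28561 ≡ 385 (mod 587)
8^32 ≡ 385^2 = 148225 ≡ 301 (mod 587)
8^64 ≡ 301^2 = 90601 ≡ 203 (mod 587)
8^128 ≡ 203^2 = 41209 ≡ 119 (mod 587)
8^256 ≡ 119^2 = 14161 ≡ 73 (mod 587)
8^512 ≡ 73^2 = 5329 ≡ 46 (mod 587)
586 = 512 + 64 + 8 + 2 in binary powers of 2.
So 8^586 ≡ 46 · 203 · 169 · 64 ≡ 1 (mod 587).
Since the result is 1, base 8 gives no evidence that 587 is composite.

1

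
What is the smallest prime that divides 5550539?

41

5550539 is odd.
Digit sum 32, not divisible by 3.
Ends in 9: not divisible by 5.
7: 5550539 = 7·792934 + 1
11: 5550539 = 11·504594 + 5
13: 5550539 = 13·426964 + 7
17: 5550539 = 17·326502 + 5
19: 5550539 = 19·292133 + 12
23: 5550539 = 23·241327 + 18
29: 5550539 = 29·191397 + 26
31: 5550539 = 31·179049 + 20
37: 5550539 = 37·150014 + 21
41: 5550539 = 41·135379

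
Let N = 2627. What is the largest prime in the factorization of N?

2627 = 37 · 71
71 is prime.
So 2627 = 37 · 71; the largest prime factor is 71.

71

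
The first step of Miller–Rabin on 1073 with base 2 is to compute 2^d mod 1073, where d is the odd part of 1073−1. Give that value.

1073 − 1 = 1072 = 2^4 · 67, so d = 67.
2^1 ≡ 2 (mod 1073)
2^2 ≡ 2^2 = 4 ≡ 4 (mod 1073)
2^4 ≡ 4^2 = 16 ≡ 16 (mod 1073)
2^8 ≡ 16^2 = 256 ≡ 256 (mod 1073)
2^16 ≡ 256^2 = 65536 ≡ 83 (mod 1073)
2^32 ≡ 83^2 = 6889 ≡ 451 (mod 1073)
2^64 ≡ 451^2 = 203401 ≡ 604 (mod 1073)
67 = 64 + 2 + 1 in binary powers of 2.
So 2^67 ≡ 604 · 4 · 2 ≡ 540 (mod 1073).
Squaring chain: 540 → 817 → 83 → 451; never reaches −1, so base 2 is a Miller–Rabin witness that 1073 is composite.

540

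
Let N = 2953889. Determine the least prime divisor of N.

79

2953889 is odd.
Digit sum 44, not divisible by 3.
Ends in 9: not divisible by 5.
7: 2953889 = 7·421984 + 1
11: 2953889 = 11·268535 + 4
13: 2953889 = 13·227222 + 3
17: 2953889 = 17·173758 + 3
19: 2953889 = 19·155467 + 16
23: 2953889 = 23·128429 + 22
29: 2953889 = 29·101858 + 7
31: 2953889 = 31·95286 + 23
37: 2953889 = 37·79834 + 31
41: 2953889 = 41·72046 + 3
43: 2953889 = 43·68695 + 4
47: 2953889 = 47·62848 + 33
53: 2953889 = 53·55733 + 40
59: 2953889 = 59·50065 + 54
61: 2953889 = 61·48424 + 25
67: 2953889 = 67·44087 + 60
71: 2953889 = 71·41604 + 5
73: 2953889 = 73·40464 + 17
79: 2953889 = 79·37391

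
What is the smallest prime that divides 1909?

1909 is odd.
Digit sum 19, not divisible by 3.
Ends in 9: not divisible by 5.
7: 1909 = 7·272 + 5
11: 1909 = 11·173 + 6
13: 1909 = 13·146 + 11
17: 1909 = 17·112 + 5
19: 1909 = 19·100 + 9
23: 1909 = 23·83

23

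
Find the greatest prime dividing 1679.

73

1679 = 23 · 73
73 is prime.
So 1679 = 23 · 73; the largest prime factor is 73.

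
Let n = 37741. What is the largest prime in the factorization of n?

37741 = 11 · 3431
3431 = 47 · 73
73 is prime.
So 37741 = 11 · 47 · 73; the largest prime factor is 73.

73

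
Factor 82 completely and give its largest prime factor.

41

82 = 2 · 41
41 is prime.
So 82 = 2 · 41; the largest prime factor is 41.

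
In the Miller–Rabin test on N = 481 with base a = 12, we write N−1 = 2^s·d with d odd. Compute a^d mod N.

481 − 1 = 480 = 2^5 · 15, so d = 15.
12^1 ≡ 12 (mod 481)
12^2 ≡ 12^2 = 144 ≡ 144 (mod 481)
12^4 ≡ 144^2 = 20736 ≡ 53 (mod 481)
12^8 ≡ 53^2 = 2809 ≡ 404 (mod 481)
15 = 8 + 4 + 2 + 1 in binary powers of 2.
So 12^15 ≡ 404 · 53 · 144 · 12 ≡ 454 (mod 481).
Squaring chain: 454 → 248 → 417 → 248 → 417; never reaches −1, so base 12 is a Miller–Rabin witness that 481 is composite.

454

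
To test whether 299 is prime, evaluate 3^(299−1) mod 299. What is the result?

3^1 ≡ 3 (mod 299)
3^2 ≡ 3^2 = 9 ≡ 9 (mod 299)
3^4 ≡ 9^2 = 81 ≡ 81 (mod 299)
3^8 ≡ 81^2 = 6561 ≡ 282 (mod 299)
3^16 ≡ 282^2 = 79524 ≡ 289 (mod 299)
3^32 ≡ 289^2 = 83521 ≡ 100 (mod 299)
3^64 ≡ 100^2 = 10000 ≡ 133 (mod 299)
3^128 ≡ 133^2 = 17689 ≡ 48 (mod 299)
3^256 ≡ 48^2 = 2304 ≡ 211 (mod 299)
298 = 256 + 32 + 8 + 2 in binary powers of 2.
So 3^298 ≡ 211 · 100 · 282 · 9 ≡ 3 (mod 299).
Since 3 ≠ 1, base 3 is a Fermat witness: 299 is composite.

3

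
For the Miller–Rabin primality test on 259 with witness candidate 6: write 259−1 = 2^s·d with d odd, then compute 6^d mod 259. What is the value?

259 − 1 = 258 = 2^1 · 129, so d = 129.
6^1 ≡ 6 (mod 259)
6^2 ≡ 6^2 = 36 ≡ 36 (mod 259)
6^4 ≡ 36^2 = 1296 ≡ 1 (mod 259)
6^8 ≡ 1^2 = 1 ≡ 1 (mod 259)
6^16 ≡ 1^2 = 1 ≡ 1 (mod 259)
6^32 ≡ 1^2 = 1 ≡ 1 (mod 259)
6^64 ≡ 1^2 = 1 ≡ 1 (mod 259)
6^128 ≡ 1^2 = 1 ≡ 1 (mod 259)
129 = 128 + 1 in binary powers of 2.
So 6^129 ≡ 1 · 6 ≡ 6 (mod 259).
Squaring chain: 6; never reaches −1, so base 6 is a Miller–Rabin witness that 259 is composite.

6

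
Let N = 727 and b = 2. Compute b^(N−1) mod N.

2^1 ≡ 2 (mod 727)
2^2 ≡ 2^2 = 4 ≡ 4 (mod 727)
2^4 ≡ 4^2 = 16 ≡ 16 (mod 727)
2^8 ≡ 16^2 = 256 ≡ 256 (mod 727)
2^16 ≡ 256^2 = 65536 ≡ 106 (mod 727)
2^32 ≡ 106^2 = 11236 ≡ 331 (mod 727)
2^64 ≡ 331^2 = 109561 ≡ 511 (mod 727)
2^128 ≡ 511^2 = 261121 ≡ 128 (mod 727)
2^256 ≡ 128^2 = 16384 ≡ 390 (mod 727)
2^512 ≡ 390^2 = 152100 ≡ 157 (mod 727)
726 = 512 + 128 + 64 + 16 + 4 + 2 in binary powers of 2.
So 2^726 ≡ 157 · 128 · 511 · 106 · 16 · 4 ≡ 1 (mod 727).
Since the result is 1, base 2 gives no evidence that 727 is composite.

1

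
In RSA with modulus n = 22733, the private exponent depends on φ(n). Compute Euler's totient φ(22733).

Factor: 22733 = 127 · 179.
φ(22733) = (127−1) · (179−1) = 126 · 178 = 22428.

22428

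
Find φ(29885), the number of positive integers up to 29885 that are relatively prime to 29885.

23184

Factor: 29885 = 5 · 43 · 139.
φ(29885) = (5−1) · (43−1) · (139−1) = 4 · 42 · 138 = 23184.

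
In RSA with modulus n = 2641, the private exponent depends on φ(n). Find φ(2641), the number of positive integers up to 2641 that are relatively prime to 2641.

Factor: 2641 = 19 · 139.
φ(2641) = (19−1) · (139−1) = 18 · 138 = 2484.

2484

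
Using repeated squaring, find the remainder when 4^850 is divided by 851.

4^1 ≡ 4 (mod 851)
4^2 ≡ 4^2 = 16 ≡ 16 (mod 851)
4^4 ≡ 16^2 = 256 ≡ 256 (mod 851)
4^8 ≡ 256^2 = 65536 ≡ 9 (mod 851)
4^16 ≡ 9^2 = 81 ≡ 81 (mod 851)
4^32 ≡ 81^2 = 6561 ≡ 604 (mod 851)
4^64 ≡ 604^2 = 364816 ≡ 588 (mod 851)
4^128 ≡ 588^2 = 345744 ≡ 238 (mod 851)
4^256 ≡ 238^2 = 56644 ≡ 478 (mod 851)
4^512 ≡ 478^2 = 228484 ≡ 416 (mod 851)
850 = 512 + 256 + 64 + 16 + 2 in binary powers of 2.
So 4^850 ≡ 416 · 478 · 588 · 81 · 16 ≡ 478 (mod 851).
Since 478 ≠ 1, base 4 is a Fermat witness: 851 is composite.

478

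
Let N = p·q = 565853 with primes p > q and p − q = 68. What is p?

787

Since p = q + 68, we have 565853 = q(q + 68), so q² + 68q − 565853 = 0.
Discriminant: 68² + 4·565853 = 4624 + 2263412 = 2268036; √2268036 = 1506.
q = (−68 + 1506)/2 = 719, and p = q + 68 = 787.
Check: 719 · 787 = 565853.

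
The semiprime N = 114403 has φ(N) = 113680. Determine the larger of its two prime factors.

φ(n) = (p−1)(q−1) = n − (p+q) + 1, so p + q = 114403 − 113680 + 1 = 724.
p and q are the roots of t² − 724t + 114403 = 0.
Discriminant: 724² − 4·114403 = 524176 − 457612 = 66564; √66564 = 258.
q = (724 − 258)/2 = 233, p = (724 + 258)/2 = 491.
Check: 233 · 491 = 114403.

491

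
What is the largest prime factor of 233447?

89

233447 = 43 · 5429
5429 = 61 · 89
89 is prime.
So 233447 = 43 · 61 · 89; the largest prime factor is 89.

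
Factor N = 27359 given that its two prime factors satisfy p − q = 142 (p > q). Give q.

Since p = q + 142, we have 27359 = q(q + 142), so q² + 142q − 27359 = 0.
Discriminant: 142² + 4·27359 = 20164 + 109436 = 129600; √129600 = 360.
q = (−142 + 360)/2 = 109, and p = q + 142 = 251.
Check: 109 · 251 = 27359.

109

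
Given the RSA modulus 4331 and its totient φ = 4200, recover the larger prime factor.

φ(n) = (p−1)(q−1) = n − (p+q) + 1, so p + q = 4331 − 4200 + 1 = 132.
p and q are the roots of t² − 132t + 4331 = 0.
Discriminant: 132² − 4·4331 = 17424 − 17324 = 100; √100 = 10.
q = (132 − 10)/2 = 61, p = (132 + 10)/2 = 71.
Check: 61 · 71 = 4331.

71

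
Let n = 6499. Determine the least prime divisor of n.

67

6499 is odd.
Digit sum 28, not divisible by 3.
Ends in 9: not divisible by 5.
7: 6499 = 7·928 + 3
11: 6499 = 11·590 + 9
13: 6499 = 13·499 + 12
17: 6499 = 17·382 + 5
19: 6499 = 19·342 + 1
23: 6499 = 23·282 + 13
29: 6499 = 29·224 + 3
31: 6499 = 31·209 + 20
37: 6499 = 37·175 + 24
41: 6499 = 41·158 + 21
43: 6499 = 43·151 + 6
47: 6499 = 47·138 + 13
53: 6499 = 53·122 + 33
59: 6499 = 59·110 + 9
61: 6499 = 61·106 + 33
67: 6499 = 67·97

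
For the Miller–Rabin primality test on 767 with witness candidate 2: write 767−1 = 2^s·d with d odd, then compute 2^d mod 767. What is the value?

644

767 − 1 = 766 = 2^1 · 383, so d = 383.
2^1 ≡ 2 (mod 767)
2^2 ≡ 2^2 = 4 ≡ 4 (mod 767)
2^4 ≡ 4^2 = 16 ≡ 16 (mod 767)
2^8 ≡ 16^2 = 256 ≡ 256 (mod 767)
2^16 ≡ 256^2 = 65536 ≡ 341 (mod 767)
2^32 ≡ 341^2 = 116281 ≡ 464 (mod 767)
2^64 ≡ 464^2 = 215296 ≡ 536 (mod 767)
2^128 ≡ 536^2 = 287296 ≡ 438 (mod 767)
2^256 ≡ 438^2 = 191844 ≡ 94 (mod 767)
383 = 256 + 64 + 32 + 16 + 8 + 4 + 2 + 1 in binary powers of 2.
So 2^383 ≡ 94 · 536 · 464 · 341 · 256 · 16 · 4 · 2 ≡ 644 (mod 767).
Squaring chain: 644; never reaches −1, so base 2 is a Miller–Rabin witness that 767 is composite.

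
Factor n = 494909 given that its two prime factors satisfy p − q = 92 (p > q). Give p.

Since p = q + 92, we have 494909 = q(q + 92), so q² + 92q − 494909 = 0.
Discriminant: 92² + 4·494909 = 8464 + 1979636 = 1988100; √1988100 = 1410.
q = (−92 + 1410)/2 = 659, and p = q + 92 = 751.
Check: 659 · 751 = 494909.

751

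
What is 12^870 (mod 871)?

92

12^1 ≡ 12 (mod 871)
12^2 ≡ 12^2 = 144 ≡ 144 (mod 871)
12^4 ≡ 144^2 = 20736 ≡ 703 (mod 871)
12^8 ≡ 703^2 = 494209 ≡ 352 (mod 871)
12^16 ≡ 352^2 = 123904 ≡ 222 (mod 871)
12^32 ≡ 222^2 = 49284 ≡ 508 (mod 871)
12^64 ≡ 508^2 = 258064 ≡ 248 (mod 871)
12^128 ≡ 248^2 = 61504 ≡ 534 (mod 871)
12^256 ≡ 534^2 = 285156 ≡ 339 (mod 871)
12^512 ≡ 339^2 = 114921 ≡ 820 (mod 871)
870 = 512 + 256 + 64 + 32 + 4 + 2 in binary powers of 2.
So 12^870 ≡ 820 · 339 · 248 · 508 · 703 · 144 ≡ 92 (mod 871).
Since 92 ≠ 1, base 12 is a Fermat witness: 871 is composite.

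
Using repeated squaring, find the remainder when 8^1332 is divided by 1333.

8^1 ≡ 8 (mod 1333)
8^2 ≡ 8^2 = 64 ≡ 64 (mod 1333)
8^4 ≡ 64^2 = 4096 ≡ 97 (mod 1333)
8^8 ≡ 97^2 = 9409 ≡ 78 (mod 1333)
8^16 ≡ 78^2 = 6084 ≡ 752 (mod 1333)
8^32 ≡ 752^2 = 565504 ≡ 312 (mod 1333)
8^64 ≡ 312^2 = 97344 ≡ 35 (mod 1333)
8^128 ≡ 35^2 = 1225 ≡ 1225 (mod 1333)
8^256 ≡ 1225^2 = 1500625 ≡ 1000 (mod 1333)
8^512 ≡ 1000^2 = 1000000 ≡ 250 (mod 1333)
8^1024 ≡ 250^2 = 62500 ≡ 1182 (mod 1333)
1332 = 1024 + 256 + 32 + 16 + 4 in binary powers of 2.
So 8^1332 ≡ 1182 · 1000 · 312 · 752 · 97 ≡ 64 (mod 1333).
Since 64 ≠ 1, base 8 is a Fermat witness: 1333 is composite.

64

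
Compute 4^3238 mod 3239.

4^1 ≡ 4 (mod 3239)
4^2 ≡ 4^2 = 16 ≡ 16 (mod 3239)
4^4 ≡ 16^2 = 256 ≡ 256 (mod 3239)
4^8 ≡ 256^2 = 65536 ≡ 756 (mod 3239)
4^16 ≡ 756^2 = 571536 ≡ 1472 (mod 3239)
4^32 ≡ 1472^2 = 2166784 ≡ 3132 (mod 3239)
4^64 ≡ 3132^2 = 9809424 ≡ 1732 (mod 3239)
4^128 ≡ 1732^2 = 2999824 ≡ 510 (mod 3239)
4^256 ≡ 510^2 = 260100 ≡ 980 (mod 3239)
4^512 ≡ 980^2 = 960400 ≡ 1656 (mod 3239)
4^1024 ≡ 1656^2 = 2742336 ≡ 2142 (mod 3239)
4^2048 ≡ 2142^2 = 4588164 ≡ 1740 (mod 3239)
3238 = 2048 + 1024 + 128 + 32 + 4 + 2 in binary powers of 2.
So 4^3238 ≡ 1740 · 2142 · 510 · 3132 · 256 · 16 ≡ 715 (mod 3239).
Since 715 ≠ 1, base 4 is a Fermat witness: 3239 is composite.

715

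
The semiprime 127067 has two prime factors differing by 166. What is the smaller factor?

283

Since p = q + 166, we have 127067 = q(q + 166), so q² + 166q − 127067 = 0.
Discriminant: 166² + 4·127067 = 27556 + 508268 = 535824; √535824 = 732.
q = (−166 + 732)/2 = 283, and p = q + 166 = 449.
Check: 283 · 449 = 127067.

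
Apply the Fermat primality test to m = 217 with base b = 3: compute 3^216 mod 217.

78

3^1 ≡ 3 (mod 217)
3^2 ≡ 3^2 = 9 ≡ 9 (mod 217)
3^4 ≡ 9^2 = 81 ≡ 81 (mod 217)
3^8 ≡ 81^2 = 6561 ≡ 51 (mod 217)
3^16 ≡ 51^2 = 2601 ≡ 214 (mod 217)
3^32 ≡ 214^2 = 45796 ≡ 9 (mod 217)
3^64 ≡ 9^2 = 81 ≡ 81 (mod 217)
3^128 ≡ 81^2 = 6561 ≡ 51 (mod 217)
216 = 128 + 64 + 16 + 8 in binary powers of 2.
So 3^216 ≡ 51 · 81 · 214 · 51 ≡ 78 (mod 217).
Since 78 ≠ 1, base 3 is a Fermat witness: 217 is composite.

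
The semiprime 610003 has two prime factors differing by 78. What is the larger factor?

Since p = q + 78, we have 610003 = q(q + 78), so q² + 78q − 610003 = 0.
Discriminant: 78² + 4·610003 = 6084 + 2440012 = 2446096; √2446096 = 1564.
q = (−78 + 1564)/2 = 743, and p = q + 78 = 821.
Check: 743 · 821 = 610003.

821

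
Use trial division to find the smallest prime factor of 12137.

53

12137 is odd.
Digit sum 14, not divisible by 3.
Ends in 7: not divisible by 5.
7: 12137 = 7·1733 + 6
11: 12137 = 11·1103 + 4
13: 12137 = 13·933 + 8
17: 12137 = 17·713 + 16
19: 12137 = 19·638 + 15
23: 12137 = 23·527 + 16
29: 12137 = 29·418 + 15
31: 12137 = 31·391 + 16
37: 12137 = 37·328 + 1
41: 12137 = 41·296 + 1
43: 12137 = 43·282 + 11
47: 12137 = 47·258 + 11
53: 12137 = 53·229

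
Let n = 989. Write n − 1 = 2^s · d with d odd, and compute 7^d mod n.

523

989 − 1 = 988 = 2^2 · 247, so d = 247.
7^1 ≡ 7 (mod 989)
7^2 ≡ 7^2 = 49 ≡ 49 (mod 989)
7^4 ≡ 49^2 = 2401 ≡ 423 (mod 989)
7^8 ≡ 423^2 = 178929 ≡ 909 (mod 989)
7^16 ≡ 909^2 = 826281 ≡ 466 (mod 989)
7^32 ≡ 466^2 = 217156 ≡ 565 (mod 989)
7^64 ≡ 565^2 = 319225 ≡ 767 (mod 989)
7^128 ≡ 767^2 = 588289 ≡ 823 (mod 989)
247 = 128 + 64 + 32 + 16 + 4 + 2 + 1 in binary powers of 2.
So 7^247 ≡ 823 · 767 · 565 · 466 · 423 · 49 · 7 ≡ 523 (mod 989).
Squaring chain: 523 → 565; never reaches −1, so base 7 is a Miller–Rabin witness that 989 is composite.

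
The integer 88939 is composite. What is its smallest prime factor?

88939 is odd.
Digit sum 37, not divisible by 3.
Ends in 9: not divisible by 5.
7: 88939 = 7·12705 + 4
11: 88939 = 11·8085 + 4
13: 88939 = 13·6841 + 6
17: 88939 = 17·5231 + 12
19: 88939 = 19·4681

19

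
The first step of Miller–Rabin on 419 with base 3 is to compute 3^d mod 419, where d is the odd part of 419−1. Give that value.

419 − 1 = 418 = 2^1 · 209, so d = 209.
3^1 ≡ 3 (mod 419)
3^2 ≡ 3^2 = 9 ≡ 9 (mod 419)
3^4 ≡ 9^2 = 81 ≡ 81 (mod 419)
3^8 ≡ 81^2 = 6561 ≡ 276 (mod 419)
3^16 ≡ 276^2 = 76176 ≡ 337 (mod 419)
3^32 ≡ 337^2 = 113569 ≡ 20 (mod 419)
3^64 ≡ 20^2 = 400 ≡ 400 (mod 419)
3^128 ≡ 400^2 = 160000 ≡ 361 (mod 419)
209 = 128 + 64 + 16 + 1 in binary powers of 2.
So 3^209 ≡ 361 · 400 · 337 · 3 ≡ 1 (mod 419).
Since 3^d ≡ 1 (mod 419), base 3 does not prove 419 composite.

1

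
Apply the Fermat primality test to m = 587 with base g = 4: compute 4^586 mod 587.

4^1 ≡ 4 (mod 587)
4^2 ≡ 4^2 = 16 ≡ 16 (mod 587)
4^4 ≡ 16^2 = 256 ≡ 256 (mod 587)
4^8 ≡ 256^2 = 65536 ≡ 379 (mod 587)
4^16 ≡ 379^2 = 143641 ≡ 413 (mod 587)
4^32 ≡ 413^2 = 170569 ≡ 339 (mod 587)
4^64 ≡ 339^2 = 114921 ≡ 456 (mod 587)
4^128 ≡ 456^2 = 207936 ≡ 138 (mod 587)
4^256 ≡ 138^2 = 19044 ≡ 260 (mod 587)
4^512 ≡ 260^2 = 67600 ≡ 95 (mod 587)
586 = 512 + 64 + 8 + 2 in binary powers of 2.
So 4^586 ≡ 95 · 456 · 379 · 16 ≡ 1 (mod 587).
Since the result is 1, base 4 gives no evidence that 587 is composite.

1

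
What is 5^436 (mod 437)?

397

5^1 ≡ 5 (mod 437)
5^2 ≡ 5^2 = 25 ≡ 25 (mod 437)
5^4 ≡ 25^2 = 625 ≡ 188 (mod 437)
5^8 ≡ 188^2 = 35344 ≡ 384 (mod 437)
5^16 ≡ 384^2 = 147456 ≡ 187 (mod 437)
5^32 ≡ 187^2 = 34969 ≡ 9 (mod 437)
5^64 ≡ 9^2 = 81 ≡ 81 (mod 437)
5^128 ≡ 81^2 = 6561 ≡ 6 (mod 437)
5^256 ≡ 6^2 = 36 ≡ 36 (mod 437)
436 = 256 + 128 + 32 + 16 + 4 in binary powers of 2.
So 5^436 ≡ 36 · 6 · 9 · 187 · 188 ≡ 397 (mod 437).
Since 397 ≠ 1, base 5 is a Fermat witness: 437 is composite.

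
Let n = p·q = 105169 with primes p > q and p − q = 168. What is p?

419

Since p = q + 168, we have 105169 = q(q + 168), so q² + 168q − 105169 = 0.
Discriminant: 168² + 4·105169 = 28224 + 420676 = 448900; √448900 = 670.
q = (−168 + 670)/2 = 251, and p = q + 168 = 419.
Check: 251 · 419 = 105169.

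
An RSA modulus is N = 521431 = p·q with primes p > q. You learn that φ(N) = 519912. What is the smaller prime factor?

523

φ(n) = (p−1)(q−1) = n − (p+q) + 1, so p + q = 521431 − 519912 + 1 = 1520.
p and q are the roots of t² − 1520t + 521431 = 0.
Discriminant: 1520² − 4·521431 = 2310400 − 2085724 = 224676; √224676 = 474.
q = (1520 − 474)/2 = 523, p = (1520 + 474)/2 = 997.
Check: 523 · 997 = 521431.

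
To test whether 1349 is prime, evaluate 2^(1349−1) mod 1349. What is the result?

2^1 ≡ 2 (mod 1349)
2^2 ≡ 2^2 = 4 ≡ 4 (mod 1349)
2^4 ≡ 4^2 = 16 ≡ 16 (mod 1349)
2^8 ≡ 16^2 = 256 ≡ 256 (mod 1349)
2^16 ≡ 256^2 = 65536 ≡ 784 (mod 1349)
2^32 ≡ 784^2 = 614656 ≡ 861 (mod 1349)
2^64 ≡ 861^2 = 741321 ≡ 720 (mod 1349)
2^128 ≡ 720^2 = 518400 ≡ 384 (mod 1349)
2^256 ≡ 384^2 = 147456 ≡ 415 (mod 1349)
2^512 ≡ 415^2 = 172225 ≡ 902 (mod 1349)
2^1024 ≡ 902^2 = 813604 ≡ 157 (mod 1349)
1348 = 1024 + 256 + 64 + 4 in binary powers of 2.
So 2^1348 ≡ 157 · 415 · 720 · 16 ≡ 651 (mod 1349).
Since 651 ≠ 1, base 2 is a Fermat witness: 1349 is composite.

651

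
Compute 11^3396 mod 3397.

11^1 ≡ 11 (mod 3397)
11^2 ≡ 11^2 = 121 ≡ 121 (mod 3397)
11^4 ≡ 121^2 = 14641 ≡ 1053 (mod 3397)
11^8 ≡ 1053^2 = 1108809 ≡ 1387 (mod 3397)
11^16 ≡ 1387^2 = 1923769 ≡ 1067 (mod 3397)
11^32 ≡ 1067^2 = 1138489 ≡ 494 (mod 3397)
11^64 ≡ 494^2 = 244036 ≡ 2849 (mod 3397)
11^128 ≡ 2849^2 = 8116801 ≡ 1368 (mod 3397)
11^256 ≡ 1368^2 = 1871424 ≡ 3074 (mod 3397)
11^512 ≡ 3074^2 = 9449476 ≡ 2419 (mod 3397)
11^1024 ≡ 2419^2 = 5851561 ≡ 1927 (mod 3397)
11^2048 ≡ 1927^2 = 3713329 ≡ 408 (mod 3397)
3396 = 2048 + 1024 + 256 + 64 + 4 in binary powers of 2.
So 11^3396 ≡ 408 · 1927 · 3074 · 2849 · 1053 ≡ 699 (mod 3397).
Since 699 ≠ 1, base 11 is a Fermat witness: 3397 is composite.

699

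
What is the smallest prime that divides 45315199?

45315199 is odd.
Digit sum 37, not divisible by 3.
Ends in 9: not divisible by 5.
7: 45315199 = 7·6473599 + 6
11: 45315199 = 11·4119563 + 6
13: 45315199 = 13·3485784 + 7
17: 45315199 = 17·2665599 + 16
19: 45315199 = 19·2385010 + 9
23: 45315199 = 23·1970226 + 1
29: 45315199 = 29·1562593 + 2
31: 45315199 = 31·1461780 + 19
37: 45315199 = 37·1224735 + 4
41: 45315199 = 41·1105248 + 31
43: 45315199 = 43·1053841 + 36
47: 45315199 = 47·964153 + 8
53: 45315199 = 53·855003 + 40
59: 45315199 = 59·768054 + 13
61: 45315199 = 61·742872 + 7
67: 45315199 = 67·676346 + 17
71: 45315199 = 71·638242 + 17
73: 45315199 = 73·620756 + 11
79: 45315199 = 79·573610 + 9
83: 45315199 = 83·545966 + 21
89: 45315199 = 89·509159 + 48
97: 45315199 = 97·467167

97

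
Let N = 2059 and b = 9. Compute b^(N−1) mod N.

9^1 ≡ 9 (mod 2059)
9^2 ≡ 9^2 = 81 ≡ 81 (mod 2059)
9^4 ≡ 81^2 = 6561 ≡ 384 (mod 2059)
9^8 ≡ 384^2 = 147456 ≡ 1267 (mod 2059)
9^16 ≡ 1267^2 = 1605289 ≡ 1328 (mod 2059)
9^32 ≡ 1328^2 = 1763584 ≡ 1080 (mod 2059)
9^64 ≡ 1080^2 = 1166400 ≡ 1006 (mod 2059)
9^128 ≡ 1006^2 = 1012036 ≡ 1067 (mod 2059)
9^256 ≡ 1067^2 = 1138489 ≡ 1921 (mod 2059)
9^512 ≡ 1921^2 = 3690241 ≡ 513 (mod 2059)
9^1024 ≡ 513^2 = 263169 ≡ 1676 (mod 2059)
9^2048 ≡ 1676^2 = 2808976 ≡ 500 (mod 2059)
2058 = 2048 + 8 + 2 in binary powers of 2.
So 9^2058 ≡ 500 · 1267 · 81 ≡ 1161 (mod 2059).
Since 1161 ≠ 1, base 9 is a Fermat witness: 2059 is composite.

1161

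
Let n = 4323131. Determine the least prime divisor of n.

4323131 is odd.
Digit sum 17, not divisible by 3.
Ends in 1: not divisible by 5.
7: 4323131 = 7·617590 + 1
11: 4323131 = 11·393011 + 10
13: 4323131 = 13·332548 + 7
17: 4323131 = 17·254301 + 14
19: 4323131 = 19·227533 + 4
23: 4323131 = 23·187962 + 5
29: 4323131 = 29·149073 + 14
31: 4323131 = 31·139455 + 26
37: 4323131 = 37·116841 + 14
41: 4323131 = 41·105442 + 9
43: 4323131 = 43·100537 + 40
47: 4323131 = 47·91981 + 24
53: 4323131 = 53·81568 + 27
59: 4323131 = 59·73273 + 24
61: 4323131 = 61·70871

61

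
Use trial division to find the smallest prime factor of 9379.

83

9379 is odd.
Digit sum 28, not divisible by 3.
Ends in 9: not divisible by 5.
7: 9379 = 7·1339 + 6
11: 9379 = 11·852 + 7
13: 9379 = 13·721 + 6
17: 9379 = 17·551 + 12
19: 9379 = 19·493 + 12
23: 9379 = 23·407 + 18
29: 9379 = 29·323 + 12
31: 9379 = 31·302 + 17
37: 9379 = 37·253 + 18
41: 9379 = 41·228 + 31
43: 9379 = 43·218 + 5
47: 9379 = 47·199 + 26
53: 9379 = 53·176 + 51
59: 9379 = 59·158 + 57
61: 9379 = 61·153 + 46
67: 9379 = 67·139 + 66
71: 9379 = 71·132 + 7
73: 9379 = 73·128 + 35
79: 9379 = 79·118 + 57
83: 9379 = 83·113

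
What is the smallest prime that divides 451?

451 is odd.
Digit sum 10, not divisible by 3.
Ends in 1: not divisible by 5.
7: 451 = 7·64 + 3
11: 451 = 11·41

11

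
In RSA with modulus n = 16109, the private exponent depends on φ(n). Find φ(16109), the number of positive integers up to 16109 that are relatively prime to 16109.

Factor: 16109 = 89 · 181.
φ(16109) = (89−1) · (181−1) = 88 · 180 = 15840.

15840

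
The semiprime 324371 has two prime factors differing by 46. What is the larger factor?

593

Since p = q + 46, we have 324371 = q(q + 46), so q² + 46q − 324371 = 0.
Discriminant: 46² + 4·324371 = 2116 + 1297484 = 1299600; √1299600 = 1140.
q = (−46 + 1140)/2 = 547, and p = q + 46 = 593.
Check: 547 · 593 = 324371.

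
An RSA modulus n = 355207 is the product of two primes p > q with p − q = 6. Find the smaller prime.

593

Since p = q + 6, we have 355207 = q(q + 6), so q² + 6q − 355207 = 0.
Discriminant: 6² + 4·355207 = 36 + 1420828 = 1420864; √1420864 = 1192.
q = (−6 + 1192)/2 = 593, and p = q + 6 = 599.
Check: 593 · 599 = 355207.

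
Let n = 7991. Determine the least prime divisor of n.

7991 is odd.
Digit sum 26, not divisible by 3.
Ends in 1: not divisible by 5.
7: 7991 = 7·1141 + 4
11: 7991 = 11·726 + 5
13: 7991 = 13·614 + 9
17: 7991 = 17·470 + 1
19: 7991 = 19·420 + 11
23: 7991 = 23·347 + 10
29: 7991 = 29·275 + 16
31: 7991 = 31·257 + 24
37: 7991 = 37·215 + 36
41: 7991 = 41·194 + 37
43: 7991 = 43·185 + 36
47: 7991 = 47·170 + 1
53: 7991 = 53·150 + 41
59: 7991 = 59·135 + 26
61: 7991 = 61·131

61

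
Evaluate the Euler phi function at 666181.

Factor: 666181 = 61 · 67 · 163.
φ(666181) = (61−1) · (67−1) · (163−1) = 60 · 66 · 162 = 641520.

641520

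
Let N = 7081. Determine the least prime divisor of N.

73

7081 is odd.
Digit sum 16, not divisible by 3.
Ends in 1: not divisible by 5.
7: 7081 = 7·1011 + 4
11: 7081 = 11·643 + 8
13: 7081 = 13·544 + 9
17: 7081 = 17·416 + 9
19: 7081 = 19·372 + 13
23: 7081 = 23·307 + 20
29: 7081 = 29·244 + 5
31: 7081 = 31·228 + 13
37: 7081 = 37·191 + 14
41: 7081 = 41·172 + 29
43: 7081 = 43·164 + 29
47: 7081 = 47·150 + 31
53: 7081 = 53·133 + 32
59: 7081 = 59·120 + 1
61: 7081 = 61·116 + 5
67: 7081 = 67·105 + 46
71: 7081 = 71·99 + 52
73: 7081 = 73·97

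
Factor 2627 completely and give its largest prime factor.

71

2627 = 37 · 71
71 is prime.
So 2627 = 37 · 71; the largest prime factor is 71.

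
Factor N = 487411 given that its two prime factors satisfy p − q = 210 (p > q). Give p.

Since p = q + 210, we have 487411 = q(q + 210), so q² + 210q − 487411 = 0.
Discriminant: 210² + 4·487411 = 44100 + 1949644 = 1993744; √1993744 = 1412.
q = (−210 + 1412)/2 = 601, and p = q + 210 = 811.
Check: 601 · 811 = 487411.

811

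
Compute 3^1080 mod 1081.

3^1 ≡ 3 (mod 1081)
3^2 ≡ 3^2 = 9 ≡ 9 (mod 1081)
3^4 ≡ 9^2 = 81 ≡ 81 (mod 1081)
3^8 ≡ 81^2 = 6561 ≡ 75 (mod 1081)
3^16 ≡ 75^2 = 5625 ≡ 220 (mod 1081)
3^32 ≡ 220^2 = 48400 ≡ 836 (mod 1081)
3^64 ≡ 836^2 = 698896 ≡ 570 (mod 1081)
3^128 ≡ 570^2 = 324900 ≡ 600 (mod 1081)
3^256 ≡ 600^2 = 360000 ≡ 27 (mod 1081)
3^512 ≡ 27^2 = 729 ≡ 729 (mod 1081)
3^1024 ≡ 729^2 = 531441 ≡ 670 (mod 1081)
1080 = 1024 + 32 + 16 + 8 in binary powers of 2.
So 3^1080 ≡ 670 · 836 · 220 · 75 ≡ 768 (mod 1081).
Since 768 ≠ 1, base 3 is a Fermat witness: 1081 is composite.

768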